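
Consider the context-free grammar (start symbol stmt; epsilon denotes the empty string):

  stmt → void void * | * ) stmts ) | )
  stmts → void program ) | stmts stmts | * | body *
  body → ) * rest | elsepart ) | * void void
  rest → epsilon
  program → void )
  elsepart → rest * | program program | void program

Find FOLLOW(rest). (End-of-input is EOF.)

{ * }

In body → ) * rest: rest is at the end, add FOLLOW(body) = { * }.
In elsepart → rest *: add FIRST(*) = { * }.
Union: FOLLOW(rest) = { * }.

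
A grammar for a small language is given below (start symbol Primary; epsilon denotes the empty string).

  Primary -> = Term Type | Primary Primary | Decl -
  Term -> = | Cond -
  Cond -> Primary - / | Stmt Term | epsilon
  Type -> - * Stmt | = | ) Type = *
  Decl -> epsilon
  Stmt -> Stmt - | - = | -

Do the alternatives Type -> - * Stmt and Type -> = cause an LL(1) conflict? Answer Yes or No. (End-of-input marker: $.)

No

FIRST(- * Stmt) = { - } and FIRST(=) = { = }.
The FIRST sets are disjoint and neither alternative is nullable — no conflict.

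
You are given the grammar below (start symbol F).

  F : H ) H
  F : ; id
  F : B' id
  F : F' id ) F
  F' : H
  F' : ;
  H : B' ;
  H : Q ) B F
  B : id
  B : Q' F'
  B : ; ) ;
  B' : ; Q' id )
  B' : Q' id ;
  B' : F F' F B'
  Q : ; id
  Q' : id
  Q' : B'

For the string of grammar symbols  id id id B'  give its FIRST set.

{ id }

id is a terminal; add {id} and stop.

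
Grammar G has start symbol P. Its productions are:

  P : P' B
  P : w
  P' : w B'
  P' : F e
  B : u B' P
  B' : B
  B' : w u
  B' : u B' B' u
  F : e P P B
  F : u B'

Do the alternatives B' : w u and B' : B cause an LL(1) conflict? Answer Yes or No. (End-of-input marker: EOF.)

No

FIRST(w u) = { w } and FIRST(B) = { u }.
The FIRST sets are disjoint and neither alternative is nullable — no conflict.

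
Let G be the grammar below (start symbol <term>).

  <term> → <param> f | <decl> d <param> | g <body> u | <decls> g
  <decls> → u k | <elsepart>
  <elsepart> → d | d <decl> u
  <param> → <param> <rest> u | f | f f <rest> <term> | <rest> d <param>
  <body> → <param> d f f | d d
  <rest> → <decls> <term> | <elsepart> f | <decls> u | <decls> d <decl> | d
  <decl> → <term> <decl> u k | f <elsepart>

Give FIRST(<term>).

{ d, f, g, u }

From <term> → <param> f: add FIRST(<param>) = { d, f, u }.
From <term> → <decl> d <param>: add FIRST(<decl>) = { d, f, g, u }.
<term> → g <body> u contributes {g}.
From <term> → <decls> g: add FIRST(<decls>) = { d, u }.
Union: FIRST(<term>) = { d, f, g, u }.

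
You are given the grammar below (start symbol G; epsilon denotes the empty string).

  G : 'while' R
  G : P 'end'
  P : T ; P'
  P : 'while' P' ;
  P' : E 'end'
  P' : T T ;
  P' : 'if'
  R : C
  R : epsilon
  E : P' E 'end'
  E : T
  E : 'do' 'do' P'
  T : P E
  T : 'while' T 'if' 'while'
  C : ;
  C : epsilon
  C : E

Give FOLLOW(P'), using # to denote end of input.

In P : T ; P': P' is at the end, add FOLLOW(P) = { 'do', 'end', 'if', 'while' }.
In P : 'while' P' ;: add FIRST(;) = { ; }.
In E : P' E 'end': add FIRST(E 'end') = { 'do', 'if', 'while' }.
In E : 'do' 'do' P': P' is at the end, add FOLLOW(E) = { #, 'end', 'if', 'while', ; }.
Union: FOLLOW(P') = { #, 'do', 'end', 'if', 'while', ; }.

{ #, 'do', 'end', 'if', 'while', ; }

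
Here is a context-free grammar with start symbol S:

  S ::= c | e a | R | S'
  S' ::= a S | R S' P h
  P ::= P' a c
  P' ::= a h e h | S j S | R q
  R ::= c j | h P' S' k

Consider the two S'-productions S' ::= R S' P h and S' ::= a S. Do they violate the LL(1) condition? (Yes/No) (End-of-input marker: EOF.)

No

FIRST(R S' P h) = { c, h } and FIRST(a S) = { a }.
The FIRST sets are disjoint and neither alternative is nullable — no conflict.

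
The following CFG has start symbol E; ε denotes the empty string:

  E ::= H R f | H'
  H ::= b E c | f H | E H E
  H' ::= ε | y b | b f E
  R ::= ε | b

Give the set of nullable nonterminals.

Directly nullable (have an ε-production): H', R.
E ::= H' with every symbol nullable, so E is nullable.
No other nonterminal has a production whose RHS symbols are all nullable.

{ E, H', R }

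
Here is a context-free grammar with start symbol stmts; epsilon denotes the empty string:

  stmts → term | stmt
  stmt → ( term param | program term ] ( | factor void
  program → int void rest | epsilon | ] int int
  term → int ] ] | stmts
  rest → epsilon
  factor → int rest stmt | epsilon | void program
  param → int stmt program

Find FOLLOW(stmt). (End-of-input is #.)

In stmts → stmt: stmt is at the end, add FOLLOW(stmts) = { #, ], int }.
In factor → int rest stmt: stmt is at the end, add FOLLOW(factor) = { void }.
In param → int stmt program: add FIRST(program)\{epsilon} = { ], int }.
  Since program is nullable, also add FOLLOW(param) = { #, ], int, void }.
Union: FOLLOW(stmt) = { #, ], int, void }.

{ #, ], int, void }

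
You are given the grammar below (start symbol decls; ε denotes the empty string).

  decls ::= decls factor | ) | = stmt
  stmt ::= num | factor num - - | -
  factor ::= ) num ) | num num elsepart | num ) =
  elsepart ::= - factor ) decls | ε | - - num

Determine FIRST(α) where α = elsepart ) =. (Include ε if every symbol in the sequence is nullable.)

Add FIRST(elsepart)\{ε} = { - }; elsepart is nullable, continue.
) is a terminal; add {)} and stop.

{ ), - }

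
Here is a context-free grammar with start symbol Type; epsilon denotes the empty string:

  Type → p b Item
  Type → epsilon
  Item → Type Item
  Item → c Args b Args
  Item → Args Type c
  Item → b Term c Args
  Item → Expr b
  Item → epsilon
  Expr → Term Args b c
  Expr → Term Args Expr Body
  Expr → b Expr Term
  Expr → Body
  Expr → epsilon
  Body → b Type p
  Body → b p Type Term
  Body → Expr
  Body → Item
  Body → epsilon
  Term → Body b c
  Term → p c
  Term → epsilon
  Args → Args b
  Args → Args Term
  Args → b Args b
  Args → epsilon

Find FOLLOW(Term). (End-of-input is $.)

{ $, b, c, p }

In Item → b Term c Args: add FIRST(c Args) = { c }.
In Expr → Term Args b c: add FIRST(Args b c) = { b, c, p }.
In Expr → Term Args Expr Body: add FIRST(Args Expr Body)\{epsilon} = { b, c, p }.
  Since Args Expr Body is nullable, also add FOLLOW(Expr) = { b, c, p }.
In Expr → b Expr Term: Term is at the end, add FOLLOW(Expr) = { b, c, p }.
In Body → b p Type Term: Term is at the end, add FOLLOW(Body) = { b, c, p }.
In Args → Args Term: Term is at the end, add FOLLOW(Args) = { $, b, c, p }.
Union: FOLLOW(Term) = { $, b, c, p }.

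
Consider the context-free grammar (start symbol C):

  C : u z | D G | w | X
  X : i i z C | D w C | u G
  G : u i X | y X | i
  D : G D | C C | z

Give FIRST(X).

X : i i z C contributes {i}.
From X : D w C: add FIRST(D) = { i, u, w, y, z }.
X : u G contributes {u}.
Union: FIRST(X) = { i, u, w, y, z }.

{ i, u, w, y, z }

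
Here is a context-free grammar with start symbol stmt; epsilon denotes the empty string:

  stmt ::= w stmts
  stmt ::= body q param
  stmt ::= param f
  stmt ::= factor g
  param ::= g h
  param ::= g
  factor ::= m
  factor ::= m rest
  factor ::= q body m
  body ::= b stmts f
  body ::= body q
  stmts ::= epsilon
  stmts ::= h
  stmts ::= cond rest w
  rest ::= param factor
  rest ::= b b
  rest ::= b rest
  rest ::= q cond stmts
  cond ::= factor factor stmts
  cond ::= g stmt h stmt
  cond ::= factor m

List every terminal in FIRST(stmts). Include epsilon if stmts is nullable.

stmts ::= epsilon contributes epsilon.
stmts ::= h contributes {h}.
From stmts ::= cond rest w: add FIRST(cond) = { g, m, q }.
Union: FIRST(stmts) = { g, h, m, q, epsilon }.

{ g, h, m, q, epsilon }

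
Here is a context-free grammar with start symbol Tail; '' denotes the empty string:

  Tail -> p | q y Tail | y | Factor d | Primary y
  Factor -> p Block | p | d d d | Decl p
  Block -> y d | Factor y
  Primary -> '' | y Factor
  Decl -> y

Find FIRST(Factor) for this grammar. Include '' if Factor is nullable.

{ d, p, y }

Factor -> p Block contributes {p}.
Factor -> p contributes {p}.
Factor -> d d d contributes {d}.
From Factor -> Decl p: add FIRST(Decl) = { y }.
Union: FIRST(Factor) = { d, p, y }.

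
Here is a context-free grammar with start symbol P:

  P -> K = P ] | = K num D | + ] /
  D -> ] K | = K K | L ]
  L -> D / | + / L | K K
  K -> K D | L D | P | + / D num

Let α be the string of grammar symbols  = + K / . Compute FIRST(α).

{ = }

= is a terminal; add {=} and stop.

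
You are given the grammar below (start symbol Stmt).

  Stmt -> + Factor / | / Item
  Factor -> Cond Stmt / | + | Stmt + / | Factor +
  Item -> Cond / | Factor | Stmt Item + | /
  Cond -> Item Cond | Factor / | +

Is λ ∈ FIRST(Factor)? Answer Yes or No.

No nonterminal in this grammar is nullable.
No production of Factor has an RHS whose symbols are all nullable, so Factor is not nullable.

No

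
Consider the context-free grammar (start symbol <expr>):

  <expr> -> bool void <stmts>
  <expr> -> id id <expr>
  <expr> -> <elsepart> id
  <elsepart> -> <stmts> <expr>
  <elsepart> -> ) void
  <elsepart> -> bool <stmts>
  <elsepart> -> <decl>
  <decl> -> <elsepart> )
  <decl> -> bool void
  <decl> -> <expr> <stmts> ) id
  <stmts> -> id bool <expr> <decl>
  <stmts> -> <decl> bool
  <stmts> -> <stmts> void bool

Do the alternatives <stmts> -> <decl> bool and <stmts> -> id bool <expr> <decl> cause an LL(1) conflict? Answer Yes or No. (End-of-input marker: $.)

Yes

FIRST(<decl> bool) = { ), bool, id } and FIRST(id bool <expr> <decl>) = { id }.
Both contain id, so the two alternatives are not disjoint — LL(1) conflict.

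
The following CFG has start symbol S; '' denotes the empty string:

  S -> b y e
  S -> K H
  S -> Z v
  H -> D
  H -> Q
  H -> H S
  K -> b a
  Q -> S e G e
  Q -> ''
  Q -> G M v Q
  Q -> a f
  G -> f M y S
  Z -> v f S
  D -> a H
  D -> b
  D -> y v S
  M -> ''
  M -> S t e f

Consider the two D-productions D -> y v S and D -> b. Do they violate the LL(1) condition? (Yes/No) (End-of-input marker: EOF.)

FIRST(y v S) = { y } and FIRST(b) = { b }.
The FIRST sets are disjoint and neither alternative is nullable — no conflict.

No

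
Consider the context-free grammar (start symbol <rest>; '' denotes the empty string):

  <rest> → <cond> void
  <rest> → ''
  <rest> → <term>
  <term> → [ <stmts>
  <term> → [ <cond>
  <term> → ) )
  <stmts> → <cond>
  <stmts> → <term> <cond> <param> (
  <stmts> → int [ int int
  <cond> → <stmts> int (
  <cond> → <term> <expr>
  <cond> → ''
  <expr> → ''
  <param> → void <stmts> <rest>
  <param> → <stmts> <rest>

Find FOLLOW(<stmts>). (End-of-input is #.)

In <term> → [ <stmts>: <stmts> is at the end, add FOLLOW(<term>) = { #, (, ), [, int, void }.
In <cond> → <stmts> int (: add FIRST(int () = { int }.
In <param> → void <stmts> <rest>: add FIRST(<rest>)\{''} = { ), [, int, void }.
  Since <rest> is nullable, also add FOLLOW(<param>) = { ( }.
In <param> → <stmts> <rest>: add FIRST(<rest>)\{''} = { ), [, int, void }.
  Since <rest> is nullable, also add FOLLOW(<param>) = { ( }.
Union: FOLLOW(<stmts>) = { #, (, ), [, int, void }.

{ #, (, ), [, int, void }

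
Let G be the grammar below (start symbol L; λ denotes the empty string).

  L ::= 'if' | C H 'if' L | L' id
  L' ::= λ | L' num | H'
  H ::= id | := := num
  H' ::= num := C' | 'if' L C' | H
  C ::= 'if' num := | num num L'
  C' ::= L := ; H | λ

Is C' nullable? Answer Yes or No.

C' has an λ-production, so C' ⇒ λ.

Yes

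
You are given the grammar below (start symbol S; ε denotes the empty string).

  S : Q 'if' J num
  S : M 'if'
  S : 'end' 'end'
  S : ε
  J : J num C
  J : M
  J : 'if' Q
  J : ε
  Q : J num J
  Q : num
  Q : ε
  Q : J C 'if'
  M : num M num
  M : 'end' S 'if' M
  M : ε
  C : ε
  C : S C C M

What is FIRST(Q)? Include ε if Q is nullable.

{ 'end', 'if', num, ε }

From Q : J num J: J nullable, take FIRST(J) ∪ {num} = { 'end', 'if', num }.
Q : num contributes {num}.
Q : ε contributes ε.
From Q : J C 'if': J, C nullable, take FIRST(J) ∪ FIRST(C) ∪ {'if'} = { 'end', 'if', num }.
Union: FIRST(Q) = { 'end', 'if', num, ε }.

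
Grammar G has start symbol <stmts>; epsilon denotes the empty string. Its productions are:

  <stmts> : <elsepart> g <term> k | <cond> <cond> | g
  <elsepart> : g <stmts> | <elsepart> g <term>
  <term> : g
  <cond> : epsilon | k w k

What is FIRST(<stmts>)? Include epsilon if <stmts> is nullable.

From <stmts> : <elsepart> g <term> k: add FIRST(<elsepart>) = { g }.
From <stmts> : <cond> <cond>: <cond>, <cond> nullable, take FIRST(<cond>) ∪ FIRST(<cond>) = { k }; also epsilon since the whole RHS is nullable.
<stmts> : g contributes {g}.
Union: FIRST(<stmts>) = { g, k, epsilon }.

{ g, k, epsilon }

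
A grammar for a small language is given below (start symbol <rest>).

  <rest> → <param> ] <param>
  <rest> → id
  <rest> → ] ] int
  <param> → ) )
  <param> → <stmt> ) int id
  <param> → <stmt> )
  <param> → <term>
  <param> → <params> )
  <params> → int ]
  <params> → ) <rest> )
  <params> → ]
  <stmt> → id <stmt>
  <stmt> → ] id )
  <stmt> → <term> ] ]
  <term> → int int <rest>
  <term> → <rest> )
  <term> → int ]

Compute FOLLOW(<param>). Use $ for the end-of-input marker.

{ $, ), ] }

In <rest> → <param> ] <param>: add FIRST(] <param>) = { ] }.
In <rest> → <param> ] <param>: <param> is at the end, add FOLLOW(<rest>) = { $, ), ] }.
Union: FOLLOW(<param>) = { $, ), ] }.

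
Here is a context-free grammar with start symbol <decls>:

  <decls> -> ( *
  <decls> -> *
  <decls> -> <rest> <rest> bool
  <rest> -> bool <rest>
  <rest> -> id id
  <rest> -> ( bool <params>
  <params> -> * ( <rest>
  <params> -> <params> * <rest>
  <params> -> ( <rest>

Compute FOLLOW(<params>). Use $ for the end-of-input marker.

{ (, *, bool, id }

In <rest> -> ( bool <params>: <params> is at the end, add FOLLOW(<rest>) = { (, *, bool, id }.
In <params> -> <params> * <rest>: add FIRST(* <rest>) = { * }.
Union: FOLLOW(<params>) = { (, *, bool, id }.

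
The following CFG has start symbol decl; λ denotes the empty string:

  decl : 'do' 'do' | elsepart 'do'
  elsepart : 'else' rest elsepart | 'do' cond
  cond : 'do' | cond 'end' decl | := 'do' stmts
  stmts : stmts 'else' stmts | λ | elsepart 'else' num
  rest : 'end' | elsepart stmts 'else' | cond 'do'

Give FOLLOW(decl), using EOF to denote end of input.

decl is the start symbol, so EOF ∈ FOLLOW(decl).
In cond : cond 'end' decl: decl is at the end, add FOLLOW(cond) = { 'do', 'else', 'end' }.
Union: FOLLOW(decl) = { EOF, 'do', 'else', 'end' }.

{ EOF, 'do', 'else', 'end' }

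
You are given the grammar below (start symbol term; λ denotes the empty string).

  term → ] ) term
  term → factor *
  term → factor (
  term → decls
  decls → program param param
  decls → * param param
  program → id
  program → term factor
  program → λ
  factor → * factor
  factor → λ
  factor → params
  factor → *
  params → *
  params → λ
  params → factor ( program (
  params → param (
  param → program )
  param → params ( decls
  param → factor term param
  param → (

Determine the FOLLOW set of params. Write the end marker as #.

In factor → params: params is at the end, add FOLLOW(factor) = { (, ), *, ], id }.
In param → params ( decls: add FIRST(( decls) = { ( }.
Union: FOLLOW(params) = { (, ), *, ], id }.

{ (, ), *, ], id }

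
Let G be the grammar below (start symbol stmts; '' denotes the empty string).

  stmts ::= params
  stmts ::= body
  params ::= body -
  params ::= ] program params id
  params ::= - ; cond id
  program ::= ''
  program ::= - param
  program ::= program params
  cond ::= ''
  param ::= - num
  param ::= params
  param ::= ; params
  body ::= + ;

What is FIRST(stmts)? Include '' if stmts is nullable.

{ +, -, ] }

From stmts ::= params: add FIRST(params) = { +, -, ] }.
From stmts ::= body: add FIRST(body) = { + }.
Union: FIRST(stmts) = { +, -, ] }.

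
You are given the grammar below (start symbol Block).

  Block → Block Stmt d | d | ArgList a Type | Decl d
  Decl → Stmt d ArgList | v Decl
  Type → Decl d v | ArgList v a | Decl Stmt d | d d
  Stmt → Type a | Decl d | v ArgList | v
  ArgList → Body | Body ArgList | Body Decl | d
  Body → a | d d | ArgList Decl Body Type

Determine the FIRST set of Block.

From Block → Block Stmt d: add FIRST(Block) = { a, d, v }.
Block → d contributes {d}.
From Block → ArgList a Type: add FIRST(ArgList) = { a, d }.
From Block → Decl d: add FIRST(Decl) = { a, d, v }.
Union: FIRST(Block) = { a, d, v }.

{ a, d, v }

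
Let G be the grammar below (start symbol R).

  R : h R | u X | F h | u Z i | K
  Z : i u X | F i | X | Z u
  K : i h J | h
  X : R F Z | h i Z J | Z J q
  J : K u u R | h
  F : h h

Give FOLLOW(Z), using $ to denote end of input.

In R : u Z i: add FIRST(i) = { i }.
In Z : Z u: add FIRST(u) = { u }.
In X : R F Z: Z is at the end, add FOLLOW(X) = { $, h, i, q, u }.
In X : h i Z J: add FIRST(J) = { h, i }.
In X : Z J q: add FIRST(J q) = { h, i }.
Union: FOLLOW(Z) = { $, h, i, q, u }.

{ $, h, i, q, u }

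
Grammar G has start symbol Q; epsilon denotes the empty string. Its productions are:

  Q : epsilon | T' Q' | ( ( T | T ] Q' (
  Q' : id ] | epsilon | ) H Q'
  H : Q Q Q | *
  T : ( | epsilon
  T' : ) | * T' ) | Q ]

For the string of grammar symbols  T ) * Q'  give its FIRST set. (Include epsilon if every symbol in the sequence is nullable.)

Add FIRST(T)\{epsilon} = { ( }; T is nullable, continue.
) is a terminal; add {)} and stop.

{ (, ) }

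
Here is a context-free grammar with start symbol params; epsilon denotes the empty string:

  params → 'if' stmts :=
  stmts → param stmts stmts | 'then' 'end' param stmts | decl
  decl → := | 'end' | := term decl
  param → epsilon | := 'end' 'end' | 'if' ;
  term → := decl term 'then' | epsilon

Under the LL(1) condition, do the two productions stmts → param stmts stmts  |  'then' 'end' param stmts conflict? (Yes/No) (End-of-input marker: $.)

FIRST(param stmts stmts) = { 'end', 'if', 'then', := } and FIRST('then' 'end' param stmts) = { 'then' }.
Both contain 'then', so the two alternatives are not disjoint — LL(1) conflict.

Yes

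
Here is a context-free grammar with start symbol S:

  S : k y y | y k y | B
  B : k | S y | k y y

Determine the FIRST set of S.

{ k, y }

S : k y y contributes {k}.
S : y k y contributes {y}.
From S : B: add FIRST(B) = { k, y }.
Union: FIRST(S) = { k, y }.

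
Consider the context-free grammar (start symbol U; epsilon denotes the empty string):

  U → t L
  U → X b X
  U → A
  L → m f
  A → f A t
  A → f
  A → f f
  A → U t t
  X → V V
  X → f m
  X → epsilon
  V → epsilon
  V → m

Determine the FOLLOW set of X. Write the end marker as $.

In U → X b X: add FIRST(b X) = { b }.
In U → X b X: X is at the end, add FOLLOW(U) = { $, t }.
Union: FOLLOW(X) = { $, b, t }.

{ $, b, t }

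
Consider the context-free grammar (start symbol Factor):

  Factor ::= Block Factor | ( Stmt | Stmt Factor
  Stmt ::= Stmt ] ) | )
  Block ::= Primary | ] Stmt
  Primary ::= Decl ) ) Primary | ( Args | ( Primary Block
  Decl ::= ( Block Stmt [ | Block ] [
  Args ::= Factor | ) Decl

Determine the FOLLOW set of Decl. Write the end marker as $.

In Primary ::= Decl ) ) Primary: add FIRST() ) Primary) = { ) }.
In Args ::= ) Decl: Decl is at the end, add FOLLOW(Args) = { (, ), ] }.
Union: FOLLOW(Decl) = { (, ), ] }.

{ (, ), ] }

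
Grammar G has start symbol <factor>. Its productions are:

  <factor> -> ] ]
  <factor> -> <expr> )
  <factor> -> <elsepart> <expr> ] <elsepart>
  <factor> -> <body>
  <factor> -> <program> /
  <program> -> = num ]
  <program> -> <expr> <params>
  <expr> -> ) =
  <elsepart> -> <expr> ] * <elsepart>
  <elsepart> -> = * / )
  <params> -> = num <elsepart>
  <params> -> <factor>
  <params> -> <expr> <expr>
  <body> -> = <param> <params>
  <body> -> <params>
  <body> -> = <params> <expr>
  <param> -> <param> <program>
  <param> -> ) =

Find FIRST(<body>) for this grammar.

{ ), =, ] }

<body> -> = <param> <params> contributes {=}.
From <body> -> <params>: add FIRST(<params>) = { ), =, ] }.
<body> -> = <params> <expr> contributes {=}.
Union: FIRST(<body>) = { ), =, ] }.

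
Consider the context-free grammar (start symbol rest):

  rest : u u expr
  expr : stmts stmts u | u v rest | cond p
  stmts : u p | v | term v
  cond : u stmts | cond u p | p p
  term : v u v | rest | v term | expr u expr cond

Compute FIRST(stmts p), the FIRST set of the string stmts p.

Add FIRST(stmts) = { p, u, v }; stmts is not nullable, stop.

{ p, u, v }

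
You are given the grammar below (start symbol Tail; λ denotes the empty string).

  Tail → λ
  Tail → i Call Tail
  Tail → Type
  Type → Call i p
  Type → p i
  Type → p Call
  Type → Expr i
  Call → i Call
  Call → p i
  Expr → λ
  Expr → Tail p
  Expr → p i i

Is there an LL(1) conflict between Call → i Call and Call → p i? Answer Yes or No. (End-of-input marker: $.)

FIRST(i Call) = { i } and FIRST(p i) = { p }.
The FIRST sets are disjoint and neither alternative is nullable — no conflict.

No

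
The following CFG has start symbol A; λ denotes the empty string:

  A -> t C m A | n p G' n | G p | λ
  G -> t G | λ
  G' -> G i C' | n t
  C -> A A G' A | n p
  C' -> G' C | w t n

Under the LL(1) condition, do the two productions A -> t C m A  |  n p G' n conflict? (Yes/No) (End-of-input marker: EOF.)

No

FIRST(t C m A) = { t } and FIRST(n p G' n) = { n }.
The FIRST sets are disjoint and neither alternative is nullable — no conflict.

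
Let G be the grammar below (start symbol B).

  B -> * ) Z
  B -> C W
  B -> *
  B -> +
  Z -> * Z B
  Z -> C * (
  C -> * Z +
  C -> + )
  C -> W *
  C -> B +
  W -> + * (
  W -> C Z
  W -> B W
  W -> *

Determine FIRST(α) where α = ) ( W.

{ ) }

) is a terminal; add {)} and stop.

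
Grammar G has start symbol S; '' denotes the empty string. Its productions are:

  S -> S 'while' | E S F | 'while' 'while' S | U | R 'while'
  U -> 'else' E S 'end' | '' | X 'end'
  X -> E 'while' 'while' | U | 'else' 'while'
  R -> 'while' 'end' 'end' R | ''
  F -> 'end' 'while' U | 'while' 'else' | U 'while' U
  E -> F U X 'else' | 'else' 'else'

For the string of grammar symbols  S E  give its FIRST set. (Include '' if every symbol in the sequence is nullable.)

{ 'else', 'end', 'while' }

Add FIRST(S)\{''} = { 'else', 'end', 'while' }; S is nullable, continue.
Add FIRST(E) = { 'else', 'end', 'while' }; E is not nullable, stop.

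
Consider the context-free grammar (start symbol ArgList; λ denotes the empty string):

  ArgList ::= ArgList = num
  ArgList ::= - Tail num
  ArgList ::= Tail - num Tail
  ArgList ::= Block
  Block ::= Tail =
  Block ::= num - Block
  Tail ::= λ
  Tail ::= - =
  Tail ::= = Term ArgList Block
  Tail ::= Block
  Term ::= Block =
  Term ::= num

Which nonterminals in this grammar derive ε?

Directly nullable (have an λ-production): Tail.
No other nonterminal has a production whose RHS symbols are all nullable.

{ Tail }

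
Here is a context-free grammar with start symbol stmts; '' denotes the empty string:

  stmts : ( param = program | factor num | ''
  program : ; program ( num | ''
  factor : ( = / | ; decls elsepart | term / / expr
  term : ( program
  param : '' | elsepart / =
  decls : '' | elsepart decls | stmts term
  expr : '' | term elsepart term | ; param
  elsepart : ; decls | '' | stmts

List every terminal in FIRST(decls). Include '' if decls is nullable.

decls : '' contributes ''.
From decls : elsepart decls: elsepart, decls nullable, take FIRST(elsepart) ∪ FIRST(decls) = { (, ; }; also '' since the whole RHS is nullable.
From decls : stmts term: stmts nullable, take FIRST(stmts) ∪ FIRST(term) = { (, ; }.
Union: FIRST(decls) = { (, ;, '' }.

{ (, ;, '' }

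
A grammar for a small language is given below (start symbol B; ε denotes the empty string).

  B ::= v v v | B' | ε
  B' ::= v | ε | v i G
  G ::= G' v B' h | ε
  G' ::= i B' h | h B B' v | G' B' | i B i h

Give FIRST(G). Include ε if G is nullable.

{ h, i, ε }

From G ::= G' v B' h: add FIRST(G') = { h, i }.
G ::= ε contributes ε.
Union: FIRST(G) = { h, i, ε }.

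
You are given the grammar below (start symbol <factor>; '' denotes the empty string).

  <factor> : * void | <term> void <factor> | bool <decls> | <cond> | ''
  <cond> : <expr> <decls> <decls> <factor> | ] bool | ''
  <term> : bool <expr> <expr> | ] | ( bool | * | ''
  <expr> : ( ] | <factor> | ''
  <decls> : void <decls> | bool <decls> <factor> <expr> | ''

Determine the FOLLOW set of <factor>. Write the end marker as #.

<factor> is the start symbol, so # ∈ FOLLOW(<factor>).
In <factor> : <term> void <factor>: <factor> is at the end, add FOLLOW(<factor>) = { #, (, *, ], bool, void }.
In <cond> : <expr> <decls> <decls> <factor>: <factor> is at the end, add FOLLOW(<cond>) = { #, (, *, ], bool, void }.
In <expr> : <factor>: <factor> is at the end, add FOLLOW(<expr>) = { #, (, *, ], bool, void }.
In <decls> : bool <decls> <factor> <expr>: add FIRST(<expr>)\{''} = { (, *, ], bool, void }.
  Since <expr> is nullable, also add FOLLOW(<decls>) = { #, (, *, ], bool, void }.
Union: FOLLOW(<factor>) = { #, (, *, ], bool, void }.

{ #, (, *, ], bool, void }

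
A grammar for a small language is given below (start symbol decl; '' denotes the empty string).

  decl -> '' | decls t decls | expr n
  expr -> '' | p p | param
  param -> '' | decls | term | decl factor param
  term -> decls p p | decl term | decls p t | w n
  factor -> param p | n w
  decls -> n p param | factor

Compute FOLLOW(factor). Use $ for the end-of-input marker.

In param -> decl factor param: add FIRST(param)\{''} = { n, p, w }.
  Since param is nullable, also add FOLLOW(param) = { $, n, p, t, w }.
In decls -> factor: factor is at the end, add FOLLOW(decls) = { $, n, p, t, w }.
Union: FOLLOW(factor) = { $, n, p, t, w }.

{ $, n, p, t, w }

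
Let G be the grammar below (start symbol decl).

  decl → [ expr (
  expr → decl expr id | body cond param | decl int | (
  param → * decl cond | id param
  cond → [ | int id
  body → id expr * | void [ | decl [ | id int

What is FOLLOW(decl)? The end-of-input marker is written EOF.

{ EOF, (, [, id, int, void }

decl is the start symbol, so EOF ∈ FOLLOW(decl).
In expr → decl expr id: add FIRST(expr id) = { (, [, id, void }.
In expr → decl int: add FIRST(int) = { int }.
In param → * decl cond: add FIRST(cond) = { [, int }.
In body → decl [: add FIRST([) = { [ }.
Union: FOLLOW(decl) = { EOF, (, [, id, int, void }.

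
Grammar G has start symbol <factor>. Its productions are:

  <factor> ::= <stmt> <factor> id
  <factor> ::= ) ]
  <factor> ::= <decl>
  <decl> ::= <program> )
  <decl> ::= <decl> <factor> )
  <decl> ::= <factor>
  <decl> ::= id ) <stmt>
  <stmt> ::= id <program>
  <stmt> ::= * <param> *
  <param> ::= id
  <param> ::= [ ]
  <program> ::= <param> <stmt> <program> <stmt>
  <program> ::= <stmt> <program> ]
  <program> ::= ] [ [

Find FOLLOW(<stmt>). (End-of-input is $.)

In <factor> ::= <stmt> <factor> id: add FIRST(<factor> id) = { ), *, [, ], id }.
In <decl> ::= id ) <stmt>: <stmt> is at the end, add FOLLOW(<decl>) = { $, ), *, [, ], id }.
In <program> ::= <param> <stmt> <program> <stmt>: add FIRST(<program> <stmt>) = { *, [, ], id }.
In <program> ::= <param> <stmt> <program> <stmt>: <stmt> is at the end, add FOLLOW(<program>) = { $, ), *, [, ], id }.
In <program> ::= <stmt> <program> ]: add FIRST(<program> ]) = { *, [, ], id }.
Union: FOLLOW(<stmt>) = { $, ), *, [, ], id }.

{ $, ), *, [, ], id }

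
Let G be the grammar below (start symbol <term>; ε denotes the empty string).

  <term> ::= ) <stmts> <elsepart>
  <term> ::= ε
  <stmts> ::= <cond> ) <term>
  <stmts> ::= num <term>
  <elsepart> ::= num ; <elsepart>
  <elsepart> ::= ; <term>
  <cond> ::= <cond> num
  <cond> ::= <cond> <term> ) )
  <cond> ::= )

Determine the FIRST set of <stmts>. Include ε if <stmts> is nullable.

{ ), num }

From <stmts> ::= <cond> ) <term>: add FIRST(<cond>) = { ) }.
<stmts> ::= num <term> contributes {num}.
Union: FIRST(<stmts>) = { ), num }.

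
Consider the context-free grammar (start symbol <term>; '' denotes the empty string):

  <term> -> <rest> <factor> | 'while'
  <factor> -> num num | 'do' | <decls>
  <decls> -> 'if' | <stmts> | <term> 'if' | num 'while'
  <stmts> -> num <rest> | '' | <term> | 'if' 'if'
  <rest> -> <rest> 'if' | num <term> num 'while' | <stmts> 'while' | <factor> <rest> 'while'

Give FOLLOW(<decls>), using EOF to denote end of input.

{ EOF, 'do', 'if', 'while', num }

In <factor> -> <decls>: <decls> is at the end, add FOLLOW(<factor>) = { EOF, 'do', 'if', 'while', num }.
Union: FOLLOW(<decls>) = { EOF, 'do', 'if', 'while', num }.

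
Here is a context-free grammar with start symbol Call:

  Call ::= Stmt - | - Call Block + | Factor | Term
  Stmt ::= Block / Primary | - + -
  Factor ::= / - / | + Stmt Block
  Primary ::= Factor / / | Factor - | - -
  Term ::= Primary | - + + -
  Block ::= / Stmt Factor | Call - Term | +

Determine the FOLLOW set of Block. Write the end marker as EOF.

In Call ::= - Call Block +: add FIRST(+) = { + }.
In Stmt ::= Block / Primary: add FIRST(/ Primary) = { / }.
In Factor ::= + Stmt Block: Block is at the end, add FOLLOW(Factor) = { EOF, +, -, / }.
Union: FOLLOW(Block) = { EOF, +, -, / }.

{ EOF, +, -, / }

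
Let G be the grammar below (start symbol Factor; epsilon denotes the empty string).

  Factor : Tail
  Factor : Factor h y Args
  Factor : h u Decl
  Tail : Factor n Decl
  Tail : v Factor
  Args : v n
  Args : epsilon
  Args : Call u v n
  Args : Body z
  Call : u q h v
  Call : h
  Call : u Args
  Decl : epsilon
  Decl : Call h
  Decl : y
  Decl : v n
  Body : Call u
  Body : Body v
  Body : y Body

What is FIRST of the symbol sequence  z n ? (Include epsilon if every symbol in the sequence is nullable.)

z is a terminal; add {z} and stop.

{ z }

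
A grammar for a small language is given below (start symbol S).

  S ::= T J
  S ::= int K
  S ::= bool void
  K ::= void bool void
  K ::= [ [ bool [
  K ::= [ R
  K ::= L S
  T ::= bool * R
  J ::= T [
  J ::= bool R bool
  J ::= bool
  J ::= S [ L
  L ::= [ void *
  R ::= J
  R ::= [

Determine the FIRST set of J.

From J ::= T [: add FIRST(T) = { bool }.
J ::= bool R bool contributes {bool}.
J ::= bool contributes {bool}.
From J ::= S [ L: add FIRST(S) = { bool, int }.
Union: FIRST(J) = { bool, int }.

{ bool, int }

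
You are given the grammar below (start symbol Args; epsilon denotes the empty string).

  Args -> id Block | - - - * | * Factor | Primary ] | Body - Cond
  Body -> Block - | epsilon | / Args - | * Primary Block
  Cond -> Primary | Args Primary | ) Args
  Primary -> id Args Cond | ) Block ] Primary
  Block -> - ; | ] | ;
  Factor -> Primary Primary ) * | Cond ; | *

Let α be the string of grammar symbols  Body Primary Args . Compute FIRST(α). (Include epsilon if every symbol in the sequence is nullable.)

{ ), *, -, /, ;, ], id }

Add FIRST(Body)\{epsilon} = { *, -, /, ;, ] }; Body is nullable, continue.
Add FIRST(Primary) = { ), id }; Primary is not nullable, stop.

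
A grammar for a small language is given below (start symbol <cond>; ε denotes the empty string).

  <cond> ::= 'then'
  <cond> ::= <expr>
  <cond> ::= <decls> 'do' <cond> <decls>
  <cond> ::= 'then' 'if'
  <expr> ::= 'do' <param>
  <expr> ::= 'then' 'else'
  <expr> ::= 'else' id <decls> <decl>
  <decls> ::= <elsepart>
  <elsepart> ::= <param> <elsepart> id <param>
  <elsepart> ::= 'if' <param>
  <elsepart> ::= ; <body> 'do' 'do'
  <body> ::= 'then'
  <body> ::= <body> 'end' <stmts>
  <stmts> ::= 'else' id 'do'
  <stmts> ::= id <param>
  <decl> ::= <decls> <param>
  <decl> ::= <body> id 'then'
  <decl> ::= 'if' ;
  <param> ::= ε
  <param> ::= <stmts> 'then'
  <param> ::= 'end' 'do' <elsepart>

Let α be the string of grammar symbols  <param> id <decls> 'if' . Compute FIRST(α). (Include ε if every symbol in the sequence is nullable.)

{ 'else', 'end', id }

Add FIRST(<param>)\{ε} = { 'else', 'end', id }; <param> is nullable, continue.
id is a terminal; add {id} and stop.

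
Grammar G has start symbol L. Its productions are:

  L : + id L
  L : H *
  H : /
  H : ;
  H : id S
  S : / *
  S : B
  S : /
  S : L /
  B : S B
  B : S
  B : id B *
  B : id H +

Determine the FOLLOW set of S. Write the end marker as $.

In H : id S: S is at the end, add FOLLOW(H) = { *, + }.
In B : S B: add FIRST(B) = { +, /, ;, id }.
In B : S: S is at the end, add FOLLOW(B) = { *, +, /, ;, id }.
Union: FOLLOW(S) = { *, +, /, ;, id }.

{ *, +, /, ;, id }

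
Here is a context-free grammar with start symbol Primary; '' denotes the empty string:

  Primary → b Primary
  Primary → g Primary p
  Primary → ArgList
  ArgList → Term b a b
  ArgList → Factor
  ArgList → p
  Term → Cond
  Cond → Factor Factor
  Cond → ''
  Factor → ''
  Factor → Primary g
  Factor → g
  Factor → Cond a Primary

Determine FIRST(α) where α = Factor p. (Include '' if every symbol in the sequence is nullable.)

{ a, b, g, p }

Add FIRST(Factor)\{''} = { a, b, g, p }; Factor is nullable, continue.
p is a terminal; add {p} and stop.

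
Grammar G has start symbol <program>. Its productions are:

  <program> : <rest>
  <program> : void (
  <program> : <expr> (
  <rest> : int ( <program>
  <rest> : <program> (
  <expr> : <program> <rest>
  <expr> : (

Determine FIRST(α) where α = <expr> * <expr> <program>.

Add FIRST(<expr>) = { (, int, void }; <expr> is not nullable, stop.

{ (, int, void }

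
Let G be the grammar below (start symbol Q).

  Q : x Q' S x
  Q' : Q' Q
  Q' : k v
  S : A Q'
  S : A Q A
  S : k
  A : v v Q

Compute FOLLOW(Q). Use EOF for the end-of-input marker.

{ EOF, k, v, x }

Q is the start symbol, so EOF ∈ FOLLOW(Q).
In Q' : Q' Q: Q is at the end, add FOLLOW(Q') = { k, v, x }.
In S : A Q A: add FIRST(A) = { v }.
In A : v v Q: Q is at the end, add FOLLOW(A) = { k, x }.
Union: FOLLOW(Q) = { EOF, k, v, x }.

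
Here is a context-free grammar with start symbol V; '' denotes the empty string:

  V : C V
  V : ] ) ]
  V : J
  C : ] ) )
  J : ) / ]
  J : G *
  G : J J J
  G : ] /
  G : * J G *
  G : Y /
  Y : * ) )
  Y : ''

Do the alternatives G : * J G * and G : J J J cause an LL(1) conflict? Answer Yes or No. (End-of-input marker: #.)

FIRST(* J G *) = { * } and FIRST(J J J) = { ), *, /, ] }.
Both contain *, so the two alternatives are not disjoint — LL(1) conflict.

Yes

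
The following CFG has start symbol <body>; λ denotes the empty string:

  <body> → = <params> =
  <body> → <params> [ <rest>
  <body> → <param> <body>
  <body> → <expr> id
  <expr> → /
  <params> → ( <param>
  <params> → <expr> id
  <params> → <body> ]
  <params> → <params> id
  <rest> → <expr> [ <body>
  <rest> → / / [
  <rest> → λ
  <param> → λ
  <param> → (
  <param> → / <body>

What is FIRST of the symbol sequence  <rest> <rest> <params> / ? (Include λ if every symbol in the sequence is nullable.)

Add FIRST(<rest>)\{λ} = { / }; <rest> is nullable, continue.
Add FIRST(<rest>)\{λ} = { / }; <rest> is nullable, continue.
Add FIRST(<params>) = { (, /, = }; <params> is not nullable, stop.

{ (, /, = }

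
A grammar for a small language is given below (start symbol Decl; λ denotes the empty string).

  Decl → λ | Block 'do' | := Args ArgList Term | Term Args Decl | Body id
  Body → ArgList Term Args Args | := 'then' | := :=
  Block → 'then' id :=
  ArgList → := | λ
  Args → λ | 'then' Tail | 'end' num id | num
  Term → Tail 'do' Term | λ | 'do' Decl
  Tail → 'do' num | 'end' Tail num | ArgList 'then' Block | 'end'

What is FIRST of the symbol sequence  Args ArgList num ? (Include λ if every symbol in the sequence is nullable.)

{ 'end', 'then', :=, num }

Add FIRST(Args)\{λ} = { 'end', 'then', num }; Args is nullable, continue.
Add FIRST(ArgList)\{λ} = { := }; ArgList is nullable, continue.
num is a terminal; add {num} and stop.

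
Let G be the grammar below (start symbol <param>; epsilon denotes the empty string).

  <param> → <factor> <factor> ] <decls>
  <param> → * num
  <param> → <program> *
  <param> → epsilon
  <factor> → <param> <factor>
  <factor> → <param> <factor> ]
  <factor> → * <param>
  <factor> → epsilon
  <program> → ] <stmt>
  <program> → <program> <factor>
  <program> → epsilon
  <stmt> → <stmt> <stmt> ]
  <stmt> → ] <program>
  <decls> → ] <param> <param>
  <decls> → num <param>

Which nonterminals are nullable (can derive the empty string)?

{ <factor>, <param>, <program> }

Directly nullable (have an epsilon-production): <param>, <factor>, <program>.
No other nonterminal has a production whose RHS symbols are all nullable.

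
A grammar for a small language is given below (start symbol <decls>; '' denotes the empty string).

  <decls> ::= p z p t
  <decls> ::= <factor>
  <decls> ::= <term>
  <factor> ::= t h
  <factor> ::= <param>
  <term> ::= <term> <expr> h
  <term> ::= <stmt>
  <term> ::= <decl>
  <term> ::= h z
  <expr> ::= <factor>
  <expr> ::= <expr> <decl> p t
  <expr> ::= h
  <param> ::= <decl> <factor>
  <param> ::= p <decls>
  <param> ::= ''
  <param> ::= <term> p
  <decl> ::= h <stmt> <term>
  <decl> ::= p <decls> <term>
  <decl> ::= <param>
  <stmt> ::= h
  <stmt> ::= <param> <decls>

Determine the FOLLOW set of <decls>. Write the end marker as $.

{ $, h, p, t }

<decls> is the start symbol, so $ ∈ FOLLOW(<decls>).
In <param> ::= p <decls>: <decls> is at the end, add FOLLOW(<param>) = { $, h, p, t }.
In <decl> ::= p <decls> <term>: add FIRST(<term>)\{''} = { h, p, t }.
  Since <term> is nullable, also add FOLLOW(<decl>) = { $, h, p, t }.
In <stmt> ::= <param> <decls>: <decls> is at the end, add FOLLOW(<stmt>) = { $, h, p, t }.
Union: FOLLOW(<decls>) = { $, h, p, t }.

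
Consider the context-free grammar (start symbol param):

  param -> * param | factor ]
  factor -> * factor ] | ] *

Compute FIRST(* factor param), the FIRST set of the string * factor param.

{ * }

* is a terminal; add {*} and stop.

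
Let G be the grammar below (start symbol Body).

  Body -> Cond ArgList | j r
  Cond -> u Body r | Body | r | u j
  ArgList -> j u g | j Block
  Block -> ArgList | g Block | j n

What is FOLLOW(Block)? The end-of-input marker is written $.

In ArgList -> j Block: Block is at the end, add FOLLOW(ArgList) = { $, j, r }.
In Block -> g Block: Block is at the end, add FOLLOW(Block) = { $, j, r }.
Union: FOLLOW(Block) = { $, j, r }.

{ $, j, r }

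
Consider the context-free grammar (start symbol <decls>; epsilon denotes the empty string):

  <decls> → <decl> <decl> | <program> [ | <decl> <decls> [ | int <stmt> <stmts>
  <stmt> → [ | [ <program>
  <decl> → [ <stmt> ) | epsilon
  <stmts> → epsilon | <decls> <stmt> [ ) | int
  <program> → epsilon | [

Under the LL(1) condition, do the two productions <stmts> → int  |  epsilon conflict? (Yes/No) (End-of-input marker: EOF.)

FIRST(int) = { int } and FIRST(epsilon) = { epsilon }.
The second is nullable but FOLLOW(<stmts>) = { EOF, [ } is disjoint from FIRST of the first.

No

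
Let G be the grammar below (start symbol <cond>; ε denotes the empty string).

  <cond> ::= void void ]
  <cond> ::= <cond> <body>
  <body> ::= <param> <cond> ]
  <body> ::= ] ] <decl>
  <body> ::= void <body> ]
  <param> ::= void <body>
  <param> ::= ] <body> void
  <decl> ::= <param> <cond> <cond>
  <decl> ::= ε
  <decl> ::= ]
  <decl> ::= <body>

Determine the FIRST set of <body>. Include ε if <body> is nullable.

{ ], void }

From <body> ::= <param> <cond> ]: add FIRST(<param>) = { ], void }.
<body> ::= ] ] <decl> contributes {]}.
<body> ::= void <body> ] contributes {void}.
Union: FIRST(<body>) = { ], void }.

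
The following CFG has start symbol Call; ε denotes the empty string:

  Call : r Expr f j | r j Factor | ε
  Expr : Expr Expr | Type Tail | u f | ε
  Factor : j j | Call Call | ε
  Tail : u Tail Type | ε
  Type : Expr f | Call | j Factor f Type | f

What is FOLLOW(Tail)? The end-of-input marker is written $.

{ f, j, r, u }

In Expr : Type Tail: Tail is at the end, add FOLLOW(Expr) = { f, j, r, u }.
In Tail : u Tail Type: add FIRST(Type)\{ε} = { f, j, r, u }.
  Since Type is nullable, also add FOLLOW(Tail) = { f, j, r, u }.
Union: FOLLOW(Tail) = { f, j, r, u }.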